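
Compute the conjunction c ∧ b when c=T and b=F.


Conjunction is true only when both operands are true.
Substitute: c=T, b=F.
T ∧ F evaluates to F.

F


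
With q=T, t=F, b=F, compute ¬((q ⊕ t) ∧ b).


Substitute q=T, t=F, b=F:
q ⊕ t = T ⊕ F = T
(q ⊕ t) ∧ b = T ∧ F = F
¬((q ⊕ t) ∧ b) = T

T


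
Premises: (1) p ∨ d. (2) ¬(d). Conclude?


Disjunctive syllogism: from (P ∨ Q) and ¬P, infer Q.
One disjunct, 'd', is ruled out; the other must hold.

p


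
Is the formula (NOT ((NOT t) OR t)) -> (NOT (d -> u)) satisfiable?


Search for a satisfying assignment over {d, t, u}.
Try d=F, t=F, u=F: the formula evaluates to T.
A satisfying assignment exists.

Satisfiable.


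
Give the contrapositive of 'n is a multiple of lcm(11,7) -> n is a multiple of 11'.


The contrapositive of (P → Q) is (¬Q → ¬P); it is logically equivalent to the original.
Here P = 'n is a multiple of lcm(11,7)' and Q = 'n is a multiple of 11'.

If not (n is a multiple of 11), then not (n is a multiple of lcm(11,7)).


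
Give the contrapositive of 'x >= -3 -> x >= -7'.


The contrapositive of (P → Q) is (¬Q → ¬P); it is logically equivalent to the original.
Here P = 'x >= -3' and Q = 'x >= -7'.

If not (x >= -7), then not (x >= -3).


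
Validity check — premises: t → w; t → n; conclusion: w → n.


This is (no valid rule). There exist truth assignments where the premises are all true but the conclusion is false.

Invalid.


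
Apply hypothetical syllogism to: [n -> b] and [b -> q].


Hypothetical syllogism: from (P → Q) and (Q → R), infer (P → R).
Chain the two implications through the shared middle term 'b'.

n -> q


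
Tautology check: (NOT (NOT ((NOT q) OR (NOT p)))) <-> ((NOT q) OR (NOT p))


Build the truth table over {p, q}:
p | q | φ
---------
F | F | T
T | F | T
F | T | T
T | T | T
Every row evaluates to true.

Yes, it is a tautology.


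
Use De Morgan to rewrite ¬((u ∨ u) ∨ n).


De Morgan: the negation of a disjunction is the conjunction of the negations.
Distribute ¬ across ∨, flipping it to ∧, and negate each literal.

((¬u) ∧ (¬u)) ∧ (¬n)


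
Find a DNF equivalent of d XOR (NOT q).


Step 1: d ⊕ (¬q) is true exactly when they disagree: (d ∧ ¬(¬q)) ∨ (¬d ∧ (¬q)).
Step 2: Eliminate any double negations (¬¬X = X).

(d AND q) OR ((NOT d) AND (NOT q))


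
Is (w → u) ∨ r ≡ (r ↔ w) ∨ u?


Compare truth tables:
r | u | w | φ | ψ
-----------------
F | F | F | T | T
T | F | F | T | F
F | T | F | T | T
T | T | F | T | T
F | F | T | F | F
T | F | T | T | T
F | T | T | T | T
T | T | T | T | T
They differ at row 2 (r=T, u=F, w=F): φ=T but ψ=F.

No, they are not logically equivalent.


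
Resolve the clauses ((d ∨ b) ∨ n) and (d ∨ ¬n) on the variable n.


The clauses contain complementary literals n and ¬n.
Resolution eliminates this pair and disjoins the remaining literals (merging duplicates).

(d ∨ b)


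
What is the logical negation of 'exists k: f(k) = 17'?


¬(forall x: φ) = exists x: ¬φ, and ¬(exists x: φ) = forall x: ¬φ.
Apply to the existential statement.

forall k: ~(f(k) = 17)


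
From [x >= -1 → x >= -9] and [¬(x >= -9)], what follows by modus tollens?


Modus tollens: from (P → Q) and ¬Q, infer ¬P.
Q = 'x >= -9' is denied; since P → Q, P must also fail.

Not (x >= -1).


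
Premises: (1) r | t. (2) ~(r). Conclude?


Disjunctive syllogism: from (P ∨ Q) and ¬P, infer Q.
One disjunct, 'r', is ruled out; the other must hold.

t


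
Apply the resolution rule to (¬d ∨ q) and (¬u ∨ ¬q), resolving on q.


The clauses contain complementary literals q and ¬q.
Resolution eliminates this pair and disjoins the remaining literals (merging duplicates).

(¬d ∨ ¬u)


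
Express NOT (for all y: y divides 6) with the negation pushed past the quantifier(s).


¬(for all x: φ) = there exists x: ¬φ, and ¬(there exists x: φ) = for all x: ¬φ.
Apply to the universal statement.

there exists y: NOT(y divides 6)


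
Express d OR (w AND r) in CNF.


Step 1: Distribute ∨ over ∧: d ∨ (w ∧ r) = (d ∨ w) ∧ (d ∨ r).

(d OR w) AND (d OR r)


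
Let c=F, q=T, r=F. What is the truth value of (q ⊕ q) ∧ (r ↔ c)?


Substitute c=F, q=T, r=F:
q ⊕ q = T ⊕ T = F
r ↔ c = F ↔ F = T
(q ⊕ q) ∧ (r ↔ c) = F ∧ T = F

F


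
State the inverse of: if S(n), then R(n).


The inverse of (P → Q) is (¬P → ¬Q). It is equivalent to the converse, not to the original.
Here P = 'S(n)' and Q = 'R(n)'.

If not (S(n)), then not (R(n)).


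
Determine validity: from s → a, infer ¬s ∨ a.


This matches the form of material implication: the conclusion follows in every model of the premises.

Valid.


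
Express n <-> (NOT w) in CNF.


Step 1: Rewrite n ↔ (¬w) as (n → (¬w)) ∧ ((¬w) → n).
Step 2: Rewrite each implication as a disjunction.
Step 3: Eliminate any double negations (¬¬X = X).

((NOT n) OR (NOT w)) AND (w OR n)


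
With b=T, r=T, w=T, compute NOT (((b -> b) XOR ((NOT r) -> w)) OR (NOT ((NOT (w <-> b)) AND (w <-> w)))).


Substitute b=T, r=T, w=T:
… (earlier sub-steps elided)
NOT r = F
(NOT r) -> w = F -> T = T
(b -> b) XOR ((NOT r) -> w) = T XOR T = F
w <-> b = T <-> T = T
NOT (w <-> b) = F
w <-> w = T <-> T = T
(NOT (w <-> b)) AND (w <-> w) = F AND T = F
NOT ((NOT (w <-> b)) AND (w <-> w)) = T
((b -> b) XOR ((NOT r) -> w)) OR (NOT ((NOT (w <-> b)) AND (w <-> w))) = F OR T = T
NOT (((b -> b) XOR ((NOT r) -> w)) OR (NOT ((NOT (w <-> b)) AND (w <-> w)))) = F

F


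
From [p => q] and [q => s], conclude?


Hypothetical syllogism: from (P → Q) and (Q → R), infer (P → R).
Chain the two implications through the shared middle term 'q'.

p => s


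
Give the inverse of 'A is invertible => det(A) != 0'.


The inverse of (P → Q) is (¬P → ¬Q). It is equivalent to the converse, not to the original.
Here P = 'A is invertible' and Q = 'det(A) != 0'.

If not (A is invertible), then not (det(A) != 0).


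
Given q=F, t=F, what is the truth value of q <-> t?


Biconditional is true when both operands have the same truth value.
Substitute: q=F, t=F.
F <-> F evaluates to T.

T


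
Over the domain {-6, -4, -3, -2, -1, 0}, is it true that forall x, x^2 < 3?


Evaluate the predicate on each element: -6:False, -4:False, -3:False, -2:False, -1:True, 0:True.
Counterexample x = -6 fails the predicate.

False


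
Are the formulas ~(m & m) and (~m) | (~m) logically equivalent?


Compare truth tables:
m | φ | ψ
---------
False | True | True
True | False | False
The columns φ and ψ agree on every row.

Yes, they are logically equivalent.


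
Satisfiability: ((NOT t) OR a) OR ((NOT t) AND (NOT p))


Search for a satisfying assignment over {a, p, t}.
Try a=F, p=F, t=F: the formula evaluates to T.
A satisfying assignment exists.

Satisfiable.


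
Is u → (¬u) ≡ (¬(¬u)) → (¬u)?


Compare truth tables:
u | φ | ψ
---------
F | T | T
T | F | F
The columns φ and ψ agree on every row.

Yes, they are logically equivalent.


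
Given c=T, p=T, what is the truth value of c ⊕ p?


Exclusive or is true when exactly one operand is true.
Substitute: c=T, p=T.
T ⊕ T evaluates to F.

F


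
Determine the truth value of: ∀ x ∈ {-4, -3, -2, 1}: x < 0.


Evaluate the predicate on each element: -4:T, -3:T, -2:T, 1:F.
Counterexample x = 1 fails the predicate.

F


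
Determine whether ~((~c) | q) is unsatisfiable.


Truth table over {c, q}:
c | q | φ
---------
False | False | False
True | False | True
False | True | False
True | True | False
Satisfying assignment at row 2: c=True, q=False gives True.

No, it is not a contradiction.


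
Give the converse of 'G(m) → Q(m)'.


The converse of (P → Q) is (Q → P). It is not in general equivalent to the original.
Here P = 'G(m)' and Q = 'Q(m)'.

If Q(m), then G(m).


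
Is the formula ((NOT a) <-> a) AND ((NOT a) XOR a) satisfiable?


Check all 2 assignments over {a}:
a | φ
-----
F | F
T | F
No assignment makes the formula true.

Unsatisfiable.


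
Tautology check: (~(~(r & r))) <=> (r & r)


Build the truth table over {r}:
r | φ
-----
False | True
True | True
Every row evaluates to true.

Yes, it is a tautology.


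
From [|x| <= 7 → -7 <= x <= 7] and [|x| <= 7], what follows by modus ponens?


Modus ponens: from (P → Q) and P, infer Q.
P = '|x| <= 7' is asserted, and P → Q holds, so Q follows.

-7 <= x <= 7.


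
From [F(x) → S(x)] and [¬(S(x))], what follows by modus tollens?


Modus tollens: from (P → Q) and ¬Q, infer ¬P.
Q = 'S(x)' is denied; since P → Q, P must also fail.

Not (F(x)).


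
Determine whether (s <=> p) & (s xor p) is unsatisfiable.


Truth table over {p, s}:
p | s | φ
---------
False | False | False
True | False | False
False | True | False
True | True | False
Every row is false.

Yes, it is a contradiction.


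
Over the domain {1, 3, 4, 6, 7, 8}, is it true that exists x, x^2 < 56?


Evaluate the predicate on each element: 1:True, 3:True, 4:True, 6:True, 7:True, 8:False.
Witness x = 1 satisfies the predicate.

True


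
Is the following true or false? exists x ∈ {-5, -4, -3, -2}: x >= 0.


Evaluate the predicate on each element: -5:False, -4:False, -3:False, -2:False.
No element satisfies the predicate.

False


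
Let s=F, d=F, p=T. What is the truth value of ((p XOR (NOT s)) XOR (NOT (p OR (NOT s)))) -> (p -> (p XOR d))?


Substitute s=F, d=F, p=T:
NOT s = T
p XOR (NOT s) = T XOR T = F
NOT s = T
p OR (NOT s) = T OR T = T
NOT (p OR (NOT s)) = F
(p XOR (NOT s)) XOR (NOT (p OR (NOT s))) = F XOR F = F
p XOR d = T XOR F = T
p -> (p XOR d) = T -> T = T
((p XOR (NOT s)) XOR (NOT (p OR (NOT s)))) -> (p -> (p XOR d)) = F -> T = T

T


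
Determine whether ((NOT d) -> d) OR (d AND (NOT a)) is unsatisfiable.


Truth table over {a, d}:
a | d | φ
---------
F | F | F
T | F | F
F | T | T
T | T | T
Satisfying assignment at row 3: a=F, d=T gives T.

No, it is not a contradiction.


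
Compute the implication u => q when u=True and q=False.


Implication is false only when antecedent is true and consequent is false.
Substitute: u=True, q=False.
True => False evaluates to False.

False


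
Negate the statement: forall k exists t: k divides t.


Negation flips each quantifier (∀↔∃) and negates the inner predicate.
¬(forall k exists t: φ) = exists k forall t: ¬φ.

exists k forall t: ~(k divides t)


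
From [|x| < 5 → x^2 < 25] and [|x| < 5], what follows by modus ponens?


Modus ponens: from (P → Q) and P, infer Q.
P = '|x| < 5' is asserted, and P → Q holds, so Q follows.

x^2 < 25.


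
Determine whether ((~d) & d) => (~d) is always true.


Build the truth table over {d}:
d | φ
-----
False | True
True | True
Every row evaluates to true.

Yes, it is a tautology.


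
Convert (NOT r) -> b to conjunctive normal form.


Step 1: Rewrite (¬r) → b as ¬(¬r) ∨ b.
Step 2: Eliminate any double negations (¬¬X = X).

r OR b


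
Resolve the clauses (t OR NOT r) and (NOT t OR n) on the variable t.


The clauses contain complementary literals t and NOTt.
Resolution eliminates this pair and disjoins the remaining literals (merging duplicates).

(NOT r OR n)


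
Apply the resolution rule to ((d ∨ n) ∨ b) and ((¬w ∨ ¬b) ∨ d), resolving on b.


The clauses contain complementary literals b and ¬b.
Resolution eliminates this pair and disjoins the remaining literals (merging duplicates).

((d ∨ n) ∨ ¬w)


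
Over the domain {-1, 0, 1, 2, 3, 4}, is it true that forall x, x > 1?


Evaluate the predicate on each element: -1:False, 0:False, 1:False, 2:True, 3:True, 4:True.
Counterexample x = -1 fails the predicate.

False


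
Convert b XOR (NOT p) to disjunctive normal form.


Step 1: b ⊕ (¬p) is true exactly when they disagree: (b ∧ ¬(¬p)) ∨ (¬b ∧ (¬p)).
Step 2: Eliminate any double negations (¬¬X = X).

(b AND p) OR ((NOT b) AND (NOT p))


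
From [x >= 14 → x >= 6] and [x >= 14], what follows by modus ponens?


Modus ponens: from (P → Q) and P, infer Q.
P = 'x >= 14' is asserted, and P → Q holds, so Q follows.

x >= 6.


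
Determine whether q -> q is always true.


Build the truth table over {q}:
q | φ
-----
F | T
T | T
Every row evaluates to true.

Yes, it is a tautology.


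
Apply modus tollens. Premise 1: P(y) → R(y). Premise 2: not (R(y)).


Modus tollens: from (P → Q) and ¬Q, infer ¬P.
Q = 'R(y)' is denied; since P → Q, P must also fail.

Not (P(y)).


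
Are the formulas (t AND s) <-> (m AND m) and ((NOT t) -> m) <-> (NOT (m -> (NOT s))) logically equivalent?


Compare truth tables:
m | s | t | φ | ψ
-----------------
F | F | F | T | T
T | F | F | F | F
F | T | F | T | T
T | T | F | F | T
F | F | T | T | F
T | F | T | F | F
F | T | T | F | F
T | T | T | T | T
They differ at row 4 (m=T, s=T, t=F): φ=F but ψ=T.

No, they are not logically equivalent.


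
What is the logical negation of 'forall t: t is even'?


¬(forall x: φ) = exists x: ¬φ, and ¬(exists x: φ) = forall x: ¬φ.
Apply to the universal statement.

exists t: ~(t is even)


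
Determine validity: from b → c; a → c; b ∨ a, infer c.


This matches the form of proof by cases: the conclusion follows in every model of the premises.

Valid.


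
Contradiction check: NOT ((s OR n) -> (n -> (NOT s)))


Truth table over {n, s}:
n | s | φ
---------
F | F | F
T | F | F
F | T | F
T | T | T
Satisfying assignment at row 4: n=T, s=T gives T.

No, it is not a contradiction.


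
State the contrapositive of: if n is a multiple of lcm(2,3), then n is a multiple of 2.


The contrapositive of (P → Q) is (¬Q → ¬P); it is logically equivalent to the original.
Here P = 'n is a multiple of lcm(2,3)' and Q = 'n is a multiple of 2'.

If not (n is a multiple of 2), then not (n is a multiple of lcm(2,3)).


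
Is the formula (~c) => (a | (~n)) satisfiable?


Search for a satisfying assignment over {a, c, n}.
Try a=False, c=False, n=False: the formula evaluates to True.
A satisfying assignment exists.

Satisfiable.


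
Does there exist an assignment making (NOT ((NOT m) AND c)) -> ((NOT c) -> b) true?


Search for a satisfying assignment over {b, c, m}.
Try b=T, c=F, m=F: the formula evaluates to T.
A satisfying assignment exists.

Satisfiable.


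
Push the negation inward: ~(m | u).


De Morgan: the negation of a disjunction is the conjunction of the negations.
Distribute ~ across |, flipping it to &, and negate each literal.

(~m) & (~u)


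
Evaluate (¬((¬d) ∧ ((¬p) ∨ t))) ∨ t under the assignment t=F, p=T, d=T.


Substitute t=F, p=T, d=T:
¬d = F
¬p = F
(¬p) ∨ t = F ∨ F = F
(¬d) ∧ ((¬p) ∨ t) = F ∧ F = F
¬((¬d) ∧ ((¬p) ∨ t)) = T
(¬((¬d) ∧ ((¬p) ∨ t))) ∨ t = T ∨ F = T

T


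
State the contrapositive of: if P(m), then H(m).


The contrapositive of (P → Q) is (¬Q → ¬P); it is logically equivalent to the original.
Here P = 'P(m)' and Q = 'H(m)'.

If not (H(m)), then not (P(m)).


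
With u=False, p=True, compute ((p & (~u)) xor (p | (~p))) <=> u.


Substitute u=False, p=True:
~u = True
p & (~u) = True & True = True
~p = False
p | (~p) = True | False = True
(p & (~u)) xor (p | (~p)) = True xor True = False
((p & (~u)) xor (p | (~p))) <=> u = False <=> False = True

True


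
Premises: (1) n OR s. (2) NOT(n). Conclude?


Disjunctive syllogism: from (P ∨ Q) and ¬P, infer Q.
One disjunct, 'n', is ruled out; the other must hold.

s


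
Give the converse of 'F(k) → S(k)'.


The converse of (P → Q) is (Q → P). It is not in general equivalent to the original.
Here P = 'F(k)' and Q = 'S(k)'.

If S(k), then F(k).


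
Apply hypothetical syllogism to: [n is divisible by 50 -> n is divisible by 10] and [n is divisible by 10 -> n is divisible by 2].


Hypothetical syllogism: from (P → Q) and (Q → R), infer (P → R).
Chain the two implications through the shared middle term 'n is divisible by 10'.

n is divisible by 50 -> n is divisible by 2


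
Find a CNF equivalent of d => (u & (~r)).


Step 1: Rewrite d → (u ∧ (¬r)) as ¬d ∨ (u ∧ (¬r)).
Step 2: Distribute ∨ over ∧.

((~d) | u) & ((~d) | (~r))


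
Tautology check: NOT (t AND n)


Build the truth table over {n, t}:
n | t | φ
---------
F | F | T
T | F | T
F | T | T
T | T | F
Counterexample at row 4: with n=T, t=T, the formula is F.

No, it is not a tautology.


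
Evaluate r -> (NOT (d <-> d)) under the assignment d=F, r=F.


Substitute d=F, r=F:
d <-> d = F <-> F = T
NOT (d <-> d) = F
r -> (NOT (d <-> d)) = F -> F = T

T


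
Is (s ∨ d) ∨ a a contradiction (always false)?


Truth table over {a, d, s}:
a | d | s | φ
-------------
F | F | F | F
T | F | F | T
F | T | F | T
T | T | F | T
F | F | T | T
T | F | T | T
F | T | T | T
T | T | T | T
Satisfying assignment at row 2: a=T, d=F, s=F gives T.

No, it is not a contradiction.


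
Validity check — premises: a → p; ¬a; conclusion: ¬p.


This is denying the antecedent (fallacy). There exist truth assignments where the premises are all true but the conclusion is false.

Invalid.


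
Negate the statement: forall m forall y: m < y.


Negation flips each quantifier (∀↔∃) and negates the inner predicate.
¬(forall m forall y: φ) = exists m exists y: ¬φ.

exists m exists y: ~(m < y)


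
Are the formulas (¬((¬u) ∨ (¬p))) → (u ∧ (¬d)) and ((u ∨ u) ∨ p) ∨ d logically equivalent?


Compare truth tables:
d | p | u | φ | ψ
-----------------
F | F | F | T | F
T | F | F | T | T
F | T | F | T | T
T | T | F | T | T
F | F | T | T | T
T | F | T | T | T
F | T | T | T | T
T | T | T | F | T
They differ at row 1 (d=F, p=F, u=F): φ=T but ψ=F.

No, they are not logically equivalent.


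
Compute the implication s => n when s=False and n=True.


Implication is false only when antecedent is true and consequent is false.
Substitute: s=False, n=True.
False => True evaluates to True.

True


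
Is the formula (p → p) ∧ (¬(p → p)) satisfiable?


Check all 2 assignments over {p}:
p | φ
-----
F | F
T | F
No assignment makes the formula true.

Unsatisfiable.


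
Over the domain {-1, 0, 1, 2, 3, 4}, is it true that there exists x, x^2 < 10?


Evaluate the predicate on each element: -1:T, 0:T, 1:T, 2:T, 3:T, 4:F.
Witness x = -1 satisfies the predicate.

T


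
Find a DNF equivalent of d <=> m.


Step 1: d ↔ m is true exactly when both agree: (d ∧ m) ∨ (¬d ∧ ¬m).

(d & m) | ((~d) & (~m))


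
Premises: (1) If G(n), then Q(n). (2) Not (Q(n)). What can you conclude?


Modus tollens: from (P → Q) and ¬Q, infer ¬P.
Q = 'Q(n)' is denied; since P → Q, P must also fail.

Not (G(n)).


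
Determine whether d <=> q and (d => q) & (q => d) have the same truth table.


Compare truth tables:
d | q | φ | ψ
-------------
False | False | True | True
True | False | False | False
False | True | False | False
True | True | True | True
The columns φ and ψ agree on every row.

Yes, they are logically equivalent.


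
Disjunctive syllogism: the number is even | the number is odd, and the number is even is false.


Disjunctive syllogism: from (P ∨ Q) and ¬P, infer Q.
One disjunct, 'the number is even', is ruled out; the other must hold.

the number is odd


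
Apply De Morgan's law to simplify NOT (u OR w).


De Morgan: the negation of a disjunction is the conjunction of the negations.
Distribute NOT across OR, flipping it to AND, and negate each literal.

(NOT u) AND (NOT w)


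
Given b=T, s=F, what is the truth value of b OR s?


Disjunction is false only when both operands are false.
Substitute: b=T, s=F.
T OR F evaluates to T.

T


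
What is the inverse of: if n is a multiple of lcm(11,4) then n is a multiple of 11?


The inverse of (P → Q) is (¬P → ¬Q). It is equivalent to the converse, not to the original.
Here P = 'n is a multiple of lcm(11,4)' and Q = 'n is a multiple of 11'.

If not (n is a multiple of lcm(11,4)), then not (n is a multiple of 11).


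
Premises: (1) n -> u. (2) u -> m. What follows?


Hypothetical syllogism: from (P → Q) and (Q → R), infer (P → R).
Chain the two implications through the shared middle term 'u'.

n -> m


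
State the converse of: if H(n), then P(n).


The converse of (P → Q) is (Q → P). It is not in general equivalent to the original.
Here P = 'H(n)' and Q = 'P(n)'.

If P(n), then H(n).


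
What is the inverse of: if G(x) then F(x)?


The inverse of (P → Q) is (¬P → ¬Q). It is equivalent to the converse, not to the original.
Here P = 'G(x)' and Q = 'F(x)'.

If not (G(x)), then not (F(x)).


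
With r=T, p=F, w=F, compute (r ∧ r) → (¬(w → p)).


Substitute r=T, p=F, w=F:
r ∧ r = T ∧ T = T
w → p = F → F = T
¬(w → p) = F
(r ∧ r) → (¬(w → p)) = T → F = F

F


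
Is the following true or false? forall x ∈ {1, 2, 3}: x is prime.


Evaluate the predicate on each element: 1:False, 2:True, 3:True.
Counterexample x = 1 fails the predicate.

False


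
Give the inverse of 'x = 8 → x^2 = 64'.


The inverse of (P → Q) is (¬P → ¬Q). It is equivalent to the converse, not to the original.
Here P = 'x = 8' and Q = 'x^2 = 64'.

If not (x = 8), then not (x^2 = 64).


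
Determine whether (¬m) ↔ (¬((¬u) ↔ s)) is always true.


Build the truth table over {m, s, u}:
m | s | u | φ
-------------
F | F | F | T
T | F | F | F
F | T | F | F
T | T | F | T
F | F | T | F
T | F | T | T
F | T | T | T
T | T | T | F
Counterexample at row 2: with m=T, s=F, u=F, the formula is F.

No, it is not a tautology.


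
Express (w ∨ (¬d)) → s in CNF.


Step 1: Rewrite as ¬(w ∨ (¬d)) ∨ s = (¬w ∧ ¬(¬d)) ∨ s.
Step 2: Distribute ∨ over ∧.
Step 3: Eliminate any double negations (¬¬X = X).

((¬w) ∨ s) ∧ (d ∨ s)


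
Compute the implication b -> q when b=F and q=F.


Implication is false only when antecedent is true and consequent is false.
Substitute: b=F, q=F.
F -> F evaluates to T.

T


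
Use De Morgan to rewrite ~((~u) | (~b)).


De Morgan: the negation of a disjunction is the conjunction of the negations.
Distribute ~ across |, flipping it to &, and negate each literal.

u & b


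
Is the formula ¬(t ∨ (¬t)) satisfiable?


Check all 2 assignments over {t}:
t | φ
-----
F | F
T | F
No assignment makes the formula true.

Unsatisfiable.


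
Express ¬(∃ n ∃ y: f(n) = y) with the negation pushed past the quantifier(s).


Negation flips each quantifier (∀↔∃) and negates the inner predicate.
¬(∃ n ∃ y: φ) = ∀ n ∀ y: ¬φ.

∀ n ∀ y: ¬(f(n) = y)


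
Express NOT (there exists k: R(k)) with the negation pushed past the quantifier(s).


¬(for all x: φ) = there exists x: ¬φ, and ¬(there exists x: φ) = for all x: ¬φ.
Apply to the existential statement.

for all k: NOT(R(k))


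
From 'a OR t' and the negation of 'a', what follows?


Disjunctive syllogism: from (P ∨ Q) and ¬P, infer Q.
One disjunct, 'a', is ruled out; the other must hold.

t


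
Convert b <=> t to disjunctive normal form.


Step 1: b ↔ t is true exactly when both agree: (b ∧ t) ∨ (¬b ∧ ¬t).

(b & t) | ((~b) & (~t))


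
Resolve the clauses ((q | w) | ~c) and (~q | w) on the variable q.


The clauses contain complementary literals q and ~q.
Resolution eliminates this pair and disjoins the remaining literals (merging duplicates).

(~c | w)


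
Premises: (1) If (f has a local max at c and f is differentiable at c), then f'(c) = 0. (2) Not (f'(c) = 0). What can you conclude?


Modus tollens: from (P → Q) and ¬Q, infer ¬P.
Q = 'f'(c) = 0' is denied; since P → Q, P must also fail.

Not ((f has a local max at c and f is differentiable at c)).


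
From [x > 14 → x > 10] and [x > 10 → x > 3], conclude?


Hypothetical syllogism: from (P → Q) and (Q → R), infer (P → R).
Chain the two implications through the shared middle term 'x > 10'.

x > 14 → x > 3


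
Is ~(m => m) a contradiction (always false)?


Truth table over {m}:
m | φ
-----
False | False
True | False
Every row is false.

Yes, it is a contradiction.


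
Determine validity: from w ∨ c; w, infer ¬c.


This is affirming a disjunct (fallacy). There exist truth assignments where the premises are all true but the conclusion is false.

Invalid.


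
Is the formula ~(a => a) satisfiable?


Check all 2 assignments over {a}:
a | φ
-----
False | False
True | False
No assignment makes the formula true.

Unsatisfiable.


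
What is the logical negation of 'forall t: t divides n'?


¬(forall x: φ) = exists x: ¬φ, and ¬(exists x: φ) = forall x: ¬φ.
Apply to the universal statement.

exists t: ~(t divides n)


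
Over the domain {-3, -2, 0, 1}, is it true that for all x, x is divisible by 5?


Evaluate the predicate on each element: -3:F, -2:F, 0:T, 1:F.
Counterexample x = -3 fails the predicate.

F


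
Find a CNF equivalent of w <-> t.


Step 1: Rewrite w ↔ t as (w → t) ∧ (t → w).
Step 2: Rewrite each implication as a disjunction.

((NOT w) OR t) AND ((NOT t) OR w)


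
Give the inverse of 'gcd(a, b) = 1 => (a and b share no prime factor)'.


The inverse of (P → Q) is (¬P → ¬Q). It is equivalent to the converse, not to the original.
Here P = 'gcd(a, b) = 1' and Q = '(a and b share no prime factor)'.

If not (gcd(a, b) = 1), then not ((a and b share no prime factor)).


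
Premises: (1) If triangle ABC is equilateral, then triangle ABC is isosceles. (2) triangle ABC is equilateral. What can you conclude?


Modus ponens: from (P → Q) and P, infer Q.
P = 'triangle ABC is equilateral' is asserted, and P → Q holds, so Q follows.

triangle ABC is isosceles.


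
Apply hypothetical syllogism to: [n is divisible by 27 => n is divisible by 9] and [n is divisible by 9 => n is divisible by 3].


Hypothetical syllogism: from (P → Q) and (Q → R), infer (P → R).
Chain the two implications through the shared middle term 'n is divisible by 9'.

n is divisible by 27 => n is divisible by 3


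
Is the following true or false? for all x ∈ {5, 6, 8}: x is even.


Evaluate the predicate on each element: 5:F, 6:T, 8:T.
Counterexample x = 5 fails the predicate.

F


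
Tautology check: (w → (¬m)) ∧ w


Build the truth table over {m, w}:
m | w | φ
---------
F | F | F
T | F | F
F | T | T
T | T | F
Counterexample at row 1: with m=F, w=F, the formula is F.

No, it is not a tautology.


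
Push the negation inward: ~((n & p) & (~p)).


De Morgan: the negation of a conjunction is the disjunction of the negations.
Distribute ~ across &, flipping it to |, and negate each literal.

((~n) | (~p)) | p


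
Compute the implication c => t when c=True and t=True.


Implication is false only when antecedent is true and consequent is false.
Substitute: c=True, t=True.
True => True evaluates to True.

True


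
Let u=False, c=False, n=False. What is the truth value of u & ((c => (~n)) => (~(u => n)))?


Substitute u=False, c=False, n=False:
~n = True
c => (~n) = False => True = True
u => n = False => False = True
~(u => n) = False
(c => (~n)) => (~(u => n)) = True => False = False
u & ((c => (~n)) => (~(u => n))) = False & False = False

False


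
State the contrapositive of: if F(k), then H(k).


The contrapositive of (P → Q) is (¬Q → ¬P); it is logically equivalent to the original.
Here P = 'F(k)' and Q = 'H(k)'.

If not (H(k)), then not (F(k)).


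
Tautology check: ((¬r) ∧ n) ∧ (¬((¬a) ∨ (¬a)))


Build the truth table over {a, n, r}:
a | n | r | φ
-------------
F | F | F | F
T | F | F | F
F | T | F | F
T | T | F | T
F | F | T | F
T | F | T | F
F | T | T | F
T | T | T | F
Counterexample at row 1: with a=F, n=F, r=F, the formula is F.

No, it is not a tautology.


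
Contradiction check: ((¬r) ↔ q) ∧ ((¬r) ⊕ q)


Truth table over {q, r}:
q | r | φ
---------
F | F | F
T | F | F
F | T | F
T | T | F
Every row is false.

Yes, it is a contradiction.


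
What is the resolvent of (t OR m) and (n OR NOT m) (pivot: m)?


The clauses contain complementary literals m and NOTm.
Resolution eliminates this pair and disjoins the remaining literals (merging duplicates).

(t OR n)


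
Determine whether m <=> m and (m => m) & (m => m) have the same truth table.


Compare truth tables:
m | φ | ψ
---------
False | True | True
True | True | True
The columns φ and ψ agree on every row.

Yes, they are logically equivalent.


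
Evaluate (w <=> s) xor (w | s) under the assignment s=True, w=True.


Substitute s=True, w=True:
w <=> s = True <=> True = True
w | s = True | True = True
(w <=> s) xor (w | s) = True xor True = False

False


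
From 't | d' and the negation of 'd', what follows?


Disjunctive syllogism: from (P ∨ Q) and ¬P, infer Q.
One disjunct, 'd', is ruled out; the other must hold.

t


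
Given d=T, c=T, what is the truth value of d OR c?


Disjunction is false only when both operands are false.
Substitute: d=T, c=T.
T OR T evaluates to T.

T


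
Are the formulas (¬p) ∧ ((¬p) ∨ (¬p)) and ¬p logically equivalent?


Compare truth tables:
p | φ | ψ
---------
F | T | T
T | F | F
The columns φ and ψ agree on every row.

Yes, they are logically equivalent.


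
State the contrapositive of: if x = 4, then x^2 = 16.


The contrapositive of (P → Q) is (¬Q → ¬P); it is logically equivalent to the original.
Here P = 'x = 4' and Q = 'x^2 = 16'.

If not (x^2 = 16), then not (x = 4).


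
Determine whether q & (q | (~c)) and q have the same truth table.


Compare truth tables:
c | q | φ | ψ
-------------
False | False | False | False
True | False | False | False
False | True | True | True
True | True | True | True
The columns φ and ψ agree on every row.

Yes, they are logically equivalent.


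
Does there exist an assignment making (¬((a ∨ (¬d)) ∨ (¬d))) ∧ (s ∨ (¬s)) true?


Search for a satisfying assignment over {a, d, s}.
Try a=F, d=T, s=F: the formula evaluates to T.
A satisfying assignment exists.

Satisfiable.


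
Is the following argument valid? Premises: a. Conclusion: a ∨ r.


This matches the form of disjunction introduction: the conclusion follows in every model of the premises.

Valid.


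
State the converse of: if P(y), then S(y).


The converse of (P → Q) is (Q → P). It is not in general equivalent to the original.
Here P = 'P(y)' and Q = 'S(y)'.

If S(y), then P(y).


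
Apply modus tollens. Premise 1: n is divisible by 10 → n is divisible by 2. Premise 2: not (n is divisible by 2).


Modus tollens: from (P → Q) and ¬Q, infer ¬P.
Q = 'n is divisible by 2' is denied; since P → Q, P must also fail.

Not (n is divisible by 10).


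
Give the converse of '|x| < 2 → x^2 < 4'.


The converse of (P → Q) is (Q → P). It is not in general equivalent to the original.
Here P = '|x| < 2' and Q = 'x^2 < 4'.

If x^2 < 4, then |x| < 2.


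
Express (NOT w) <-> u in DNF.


Step 1: (¬w) ↔ u is true exactly when both agree: ((¬w) ∧ u) ∨ (¬(¬w) ∧ ¬u).
Step 2: Eliminate any double negations (¬¬X = X).

((NOT w) AND u) OR (w AND (NOT u))


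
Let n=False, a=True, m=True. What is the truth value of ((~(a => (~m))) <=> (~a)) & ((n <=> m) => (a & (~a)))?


Substitute n=False, a=True, m=True:
~m = False
a => (~m) = True => False = False
~(a => (~m)) = True
~a = False
(~(a => (~m))) <=> (~a) = True <=> False = False
n <=> m = False <=> True = False
~a = False
a & (~a) = True & False = False
(n <=> m) => (a & (~a)) = False => False = True
((~(a => (~m))) <=> (~a)) & ((n <=> m) => (a & (~a))) = False & True = False

False


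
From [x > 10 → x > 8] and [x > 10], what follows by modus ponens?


Modus ponens: from (P → Q) and P, infer Q.
P = 'x > 10' is asserted, and P → Q holds, so Q follows.

x > 8.


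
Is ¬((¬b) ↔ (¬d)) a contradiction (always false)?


Truth table over {b, d}:
b | d | φ
---------
F | F | F
T | F | T
F | T | T
T | T | F
Satisfying assignment at row 2: b=T, d=F gives T.

No, it is not a contradiction.


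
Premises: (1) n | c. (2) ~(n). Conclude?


Disjunctive syllogism: from (P ∨ Q) and ¬P, infer Q.
One disjunct, 'n', is ruled out; the other must hold.

c


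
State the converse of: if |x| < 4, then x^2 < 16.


The converse of (P → Q) is (Q → P). It is not in general equivalent to the original.
Here P = '|x| < 4' and Q = 'x^2 < 16'.

If x^2 < 16, then |x| < 4.


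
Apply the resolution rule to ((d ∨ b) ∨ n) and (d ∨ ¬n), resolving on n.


The clauses contain complementary literals n and ¬n.
Resolution eliminates this pair and disjoins the remaining literals (merging duplicates).

(d ∨ b)


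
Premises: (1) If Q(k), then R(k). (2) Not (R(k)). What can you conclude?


Modus tollens: from (P → Q) and ¬Q, infer ¬P.
Q = 'R(k)' is denied; since P → Q, P must also fail.

Not (Q(k)).


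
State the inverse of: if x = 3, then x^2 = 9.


The inverse of (P → Q) is (¬P → ¬Q). It is equivalent to the converse, not to the original.
Here P = 'x = 3' and Q = 'x^2 = 9'.

If not (x = 3), then not (x^2 = 9).


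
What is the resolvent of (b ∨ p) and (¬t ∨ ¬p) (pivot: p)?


The clauses contain complementary literals p and ¬p.
Resolution eliminates this pair and disjoins the remaining literals (merging duplicates).

(b ∨ ¬t)


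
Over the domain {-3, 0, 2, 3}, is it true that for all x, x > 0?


Evaluate the predicate on each element: -3:F, 0:F, 2:T, 3:T.
Counterexample x = -3 fails the predicate.

F


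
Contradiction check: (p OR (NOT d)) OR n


Truth table over {d, n, p}:
d | n | p | φ
-------------
F | F | F | T
T | F | F | F
F | T | F | T
T | T | F | T
F | F | T | T
T | F | T | T
F | T | T | T
T | T | T | T
Satisfying assignment at row 1: d=F, n=F, p=F gives T.

No, it is not a contradiction.


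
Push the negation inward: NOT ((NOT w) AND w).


De Morgan: the negation of a conjunction is the disjunction of the negations.
Distribute NOT across AND, flipping it to OR, and negate each literal.

w OR (NOT w)


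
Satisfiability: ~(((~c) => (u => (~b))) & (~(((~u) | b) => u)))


Search for a satisfying assignment over {b, c, u}.
Try b=False, c=False, u=True: the formula evaluates to True.
A satisfying assignment exists.

Satisfiable.


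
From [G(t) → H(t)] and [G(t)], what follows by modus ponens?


Modus ponens: from (P → Q) and P, infer Q.
P = 'G(t)' is asserted, and P → Q holds, so Q follows.

H(t).


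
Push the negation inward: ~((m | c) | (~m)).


De Morgan: the negation of a disjunction is the conjunction of the negations.
Distribute ~ across |, flipping it to &, and negate each literal.

((~m) & (~c)) & m


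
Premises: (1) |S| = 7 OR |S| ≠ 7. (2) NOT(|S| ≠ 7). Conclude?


Disjunctive syllogism: from (P ∨ Q) and ¬P, infer Q.
One disjunct, '|S| ≠ 7', is ruled out; the other must hold.

|S| = 7


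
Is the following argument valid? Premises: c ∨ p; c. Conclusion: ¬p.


This is affirming a disjunct (fallacy). There exist truth assignments where the premises are all true but the conclusion is false.

Invalid.


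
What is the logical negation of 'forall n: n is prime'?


¬(forall x: φ) = exists x: ¬φ, and ¬(exists x: φ) = forall x: ¬φ.
Apply to the universal statement.

exists n: ~(n is prime)


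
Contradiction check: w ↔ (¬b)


Truth table over {b, w}:
b | w | φ
---------
F | F | F
T | F | T
F | T | T
T | T | F
Satisfying assignment at row 2: b=T, w=F gives T.

No, it is not a contradiction.


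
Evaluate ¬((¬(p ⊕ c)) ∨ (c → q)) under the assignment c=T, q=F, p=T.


Substitute c=T, q=F, p=T:
p ⊕ c = T ⊕ T = F
¬(p ⊕ c) = T
c → q = T → F = F
(¬(p ⊕ c)) ∨ (c → q) = T ∨ F = T
¬((¬(p ⊕ c)) ∨ (c → q)) = F

F


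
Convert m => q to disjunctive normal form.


Step 1: Rewrite m → q as ¬m ∨ q.

(~m) | q


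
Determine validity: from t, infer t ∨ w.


This matches the form of disjunction introduction: the conclusion follows in every model of the premises.

Valid.


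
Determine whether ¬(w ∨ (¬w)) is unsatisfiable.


Truth table over {w}:
w | φ
-----
F | F
T | F
Every row is false.

Yes, it is a contradiction.


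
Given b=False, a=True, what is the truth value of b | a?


Disjunction is false only when both operands are false.
Substitute: b=False, a=True.
False | True evaluates to True.

True


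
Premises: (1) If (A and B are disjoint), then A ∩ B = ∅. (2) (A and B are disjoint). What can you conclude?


Modus ponens: from (P → Q) and P, infer Q.
P = '(A and B are disjoint)' is asserted, and P → Q holds, so Q follows.

A ∩ B = ∅.


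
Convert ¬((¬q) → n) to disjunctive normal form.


Step 1: Rewrite implication then negate: ¬(¬(¬q) ∨ n) = (¬q) ∧ ¬n.

(¬q) ∧ (¬n)


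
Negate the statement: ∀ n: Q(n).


¬(∀ x: φ) = ∃ x: ¬φ, and ¬(∃ x: φ) = ∀ x: ¬φ.
Apply to the universal statement.

∃ n: ¬(Q(n))


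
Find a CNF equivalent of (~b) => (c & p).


Step 1: Rewrite (¬b) → (c ∧ p) as ¬(¬b) ∨ (c ∧ p).
Step 2: Distribute ∨ over ∧.
Step 3: Eliminate any double negations (¬¬X = X).

(b | c) & (b | p)


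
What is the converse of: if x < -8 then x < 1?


The converse of (P → Q) is (Q → P). It is not in general equivalent to the original.
Here P = 'x < -8' and Q = 'x < 1'.

If x < 1, then x < -8.


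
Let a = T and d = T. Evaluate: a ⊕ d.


Exclusive or is true when exactly one operand is true.
Substitute: a=T, d=T.
T ⊕ T evaluates to F.

F


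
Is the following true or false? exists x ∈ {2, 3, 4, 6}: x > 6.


Evaluate the predicate on each element: 2:False, 3:False, 4:False, 6:False.
No element satisfies the predicate.

False


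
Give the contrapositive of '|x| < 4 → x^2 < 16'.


The contrapositive of (P → Q) is (¬Q → ¬P); it is logically equivalent to the original.
Here P = '|x| < 4' and Q = 'x^2 < 16'.

If not (x^2 < 16), then not (|x| < 4).


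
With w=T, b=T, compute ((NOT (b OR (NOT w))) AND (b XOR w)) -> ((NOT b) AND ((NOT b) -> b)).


Substitute w=T, b=T:
NOT w = F
b OR (NOT w) = T OR F = T
NOT (b OR (NOT w)) = F
b XOR w = T XOR T = F
(NOT (b OR (NOT w))) AND (b XOR w) = F AND F = F
NOT b = F
NOT b = F
(NOT b) -> b = F -> T = T
(NOT b) AND ((NOT b) -> b) = F AND T = F
((NOT (b OR (NOT w))) AND (b XOR w)) -> ((NOT b) AND ((NOT b) -> b)) = F -> F = T

T


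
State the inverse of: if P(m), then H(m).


The inverse of (P → Q) is (¬P → ¬Q). It is equivalent to the converse, not to the original.
Here P = 'P(m)' and Q = 'H(m)'.

If not (P(m)), then not (H(m)).


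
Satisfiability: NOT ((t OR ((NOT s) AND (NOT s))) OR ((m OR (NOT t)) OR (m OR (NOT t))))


Check all 8 assignments over {m, s, t}:
m | s | t | φ
-------------
F | F | F | F
T | F | F | F
F | T | F | F
T | T | F | F
F | F | T | F
T | F | T | F
F | T | T | F
T | T | T | F
No assignment makes the formula true.

Unsatisfiable.


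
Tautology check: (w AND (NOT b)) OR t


Build the truth table over {b, t, w}:
b | t | w | φ
-------------
F | F | F | F
T | F | F | F
F | T | F | T
T | T | F | T
F | F | T | T
T | F | T | F
F | T | T | T
T | T | T | T
Counterexample at row 1: with b=F, t=F, w=F, the formula is F.

No, it is not a tautology.


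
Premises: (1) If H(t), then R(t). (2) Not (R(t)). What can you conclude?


Modus tollens: from (P → Q) and ¬Q, infer ¬P.
Q = 'R(t)' is denied; since P → Q, P must also fail.

Not (H(t)).
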